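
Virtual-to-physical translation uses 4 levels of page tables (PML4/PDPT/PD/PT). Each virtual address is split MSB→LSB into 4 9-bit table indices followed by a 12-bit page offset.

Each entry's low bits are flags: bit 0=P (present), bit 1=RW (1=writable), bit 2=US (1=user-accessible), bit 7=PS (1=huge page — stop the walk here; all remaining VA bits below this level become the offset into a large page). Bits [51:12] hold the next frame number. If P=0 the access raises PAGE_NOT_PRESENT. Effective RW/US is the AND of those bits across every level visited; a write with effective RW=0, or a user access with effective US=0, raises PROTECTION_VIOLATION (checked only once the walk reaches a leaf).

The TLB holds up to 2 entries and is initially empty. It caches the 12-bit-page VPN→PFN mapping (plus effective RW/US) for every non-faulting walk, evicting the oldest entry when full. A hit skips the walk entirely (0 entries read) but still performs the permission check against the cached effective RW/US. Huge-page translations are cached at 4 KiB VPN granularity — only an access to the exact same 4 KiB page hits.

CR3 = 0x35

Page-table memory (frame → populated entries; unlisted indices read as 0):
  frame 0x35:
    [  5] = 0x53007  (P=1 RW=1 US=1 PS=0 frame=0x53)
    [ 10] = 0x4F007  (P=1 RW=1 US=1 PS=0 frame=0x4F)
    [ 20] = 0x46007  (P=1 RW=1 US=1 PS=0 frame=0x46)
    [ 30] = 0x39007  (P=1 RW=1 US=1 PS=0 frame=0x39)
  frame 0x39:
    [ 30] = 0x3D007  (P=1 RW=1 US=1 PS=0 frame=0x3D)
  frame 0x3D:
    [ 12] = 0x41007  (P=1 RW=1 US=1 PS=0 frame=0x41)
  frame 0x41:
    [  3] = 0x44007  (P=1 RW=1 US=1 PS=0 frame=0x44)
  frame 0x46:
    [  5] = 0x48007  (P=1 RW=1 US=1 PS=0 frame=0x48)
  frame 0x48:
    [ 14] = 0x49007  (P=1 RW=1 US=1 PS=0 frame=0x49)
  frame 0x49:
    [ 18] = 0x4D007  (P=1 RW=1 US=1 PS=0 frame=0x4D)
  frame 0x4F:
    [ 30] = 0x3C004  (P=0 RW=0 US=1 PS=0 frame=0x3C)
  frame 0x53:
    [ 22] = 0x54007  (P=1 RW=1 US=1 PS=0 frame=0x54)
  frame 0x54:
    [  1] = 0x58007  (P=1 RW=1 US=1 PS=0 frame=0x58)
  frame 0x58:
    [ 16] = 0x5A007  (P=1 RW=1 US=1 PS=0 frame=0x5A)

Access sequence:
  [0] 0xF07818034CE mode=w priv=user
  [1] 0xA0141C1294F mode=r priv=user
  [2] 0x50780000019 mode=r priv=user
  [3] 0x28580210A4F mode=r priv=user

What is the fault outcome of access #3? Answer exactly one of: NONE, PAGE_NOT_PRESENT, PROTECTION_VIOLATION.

Trace:
#0 VA=0xF07818034CE (w,user):
  [0] read 0x35 idx=30: raw=0x39007 flags P=1 W=1 U=1 S=0
  [1] read 0x39 idx=30: raw=0x3D007 flags P=1 W=1 U=1 S=0
  [2] read 0x3D idx=12: raw=0x41007 flags P=1 W=1 U=1 S=0
  [3] read 0x41 idx=3: raw=0x44007 flags P=1 W=1 U=1 S=0
  → PA=0x444CE  (4 entries read)
#1 VA=0xA0141C1294F (r,user):
  [0] read 0x35 idx=20: raw=0x46007 flags P=1 W=1 U=1 S=0
  [1] read 0x46 idx=5: raw=0x48007 flags P=1 W=1 U=1 S=0
  [2] read 0x48 idx=14: raw=0x49007 flags P=1 W=1 U=1 S=0
  [3] read 0x49 idx=18: raw=0x4D007 flags P=1 W=1 U=1 S=0
  → PA=0x4D94F  (4 entries read)
#2 VA=0x50780000019 (r,user):
  [0] read 0x35 idx=10: raw=0x4F007 flags P=1 W=1 U=1 S=0
  [1] read 0x4F idx=30: raw=0x3C004 flags P=0 W=0 U=1 S=0
  ⇒ fault: PAGE_NOT_PRESENT  — 2 lookups
#3 VA=0x28580210A4F (r,user):
  [0] read 0x35 idx=5: raw=0x53007 flags P=1 W=1 U=1 S=0
  [1] read 0x53 idx=22: raw=0x54007 flags P=1 W=1 U=1 S=0
  [2] read 0x54 idx=1: raw=0x58007 flags P=1 W=1 U=1 S=0
  [3] read 0x58 idx=16: raw=0x5A007 flags P=1 W=1 U=1 S=0
  → PA=0x5AA4F  (4 entries read)

Access #3 fault: NONE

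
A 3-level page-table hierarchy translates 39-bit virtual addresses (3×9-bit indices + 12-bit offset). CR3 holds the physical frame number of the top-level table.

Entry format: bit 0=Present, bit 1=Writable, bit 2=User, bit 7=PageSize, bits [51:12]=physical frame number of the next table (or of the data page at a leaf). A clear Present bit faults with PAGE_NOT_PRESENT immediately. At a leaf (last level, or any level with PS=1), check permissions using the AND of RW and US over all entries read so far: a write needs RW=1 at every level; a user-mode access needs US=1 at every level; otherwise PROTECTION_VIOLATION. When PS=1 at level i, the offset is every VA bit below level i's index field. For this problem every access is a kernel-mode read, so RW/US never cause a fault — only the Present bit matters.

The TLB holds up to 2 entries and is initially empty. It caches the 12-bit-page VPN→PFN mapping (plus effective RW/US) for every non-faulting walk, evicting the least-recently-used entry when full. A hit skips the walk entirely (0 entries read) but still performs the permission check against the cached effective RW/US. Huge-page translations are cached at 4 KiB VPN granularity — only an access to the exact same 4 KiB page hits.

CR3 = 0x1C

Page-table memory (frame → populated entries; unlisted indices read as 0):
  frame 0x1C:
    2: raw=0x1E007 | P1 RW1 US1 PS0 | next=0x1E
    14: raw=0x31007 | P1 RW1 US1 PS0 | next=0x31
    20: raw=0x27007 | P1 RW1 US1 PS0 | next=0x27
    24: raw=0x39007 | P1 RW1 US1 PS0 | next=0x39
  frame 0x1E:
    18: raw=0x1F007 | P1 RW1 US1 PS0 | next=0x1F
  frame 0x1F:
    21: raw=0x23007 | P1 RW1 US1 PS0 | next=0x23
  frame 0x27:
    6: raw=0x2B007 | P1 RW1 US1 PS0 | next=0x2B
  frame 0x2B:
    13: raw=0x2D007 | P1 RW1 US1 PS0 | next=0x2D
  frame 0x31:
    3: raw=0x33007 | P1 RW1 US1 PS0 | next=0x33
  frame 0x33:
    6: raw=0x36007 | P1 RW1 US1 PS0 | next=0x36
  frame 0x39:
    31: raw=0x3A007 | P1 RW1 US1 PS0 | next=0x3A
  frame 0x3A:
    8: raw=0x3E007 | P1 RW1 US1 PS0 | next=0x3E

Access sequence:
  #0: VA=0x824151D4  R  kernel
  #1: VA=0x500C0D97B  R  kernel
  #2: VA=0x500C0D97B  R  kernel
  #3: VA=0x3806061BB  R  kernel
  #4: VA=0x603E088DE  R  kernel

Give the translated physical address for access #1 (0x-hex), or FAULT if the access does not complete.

Per-access translation:
#0 VA=0x824151D4 (r,kernel):
  L0 @0x1C[2] → 0x1E007  P=1,RW=1,US=1,PS=0
  L1 @0x1E[18] → 0x1F007  P=1,RW=1,US=1,PS=0
  L2 @0x1F[21] → 0x23007  P=1,RW=1,US=1,PS=0
  ⇒ phys 0x231D4  [3 reads]
#1 VA=0x500C0D97B (r,kernel):
  L0 @0x1C[20] → 0x27007  P=1,RW=1,US=1,PS=0
  L1 @0x27[6] → 0x2B007  P=1,RW=1,US=1,PS=0
  L2 @0x2B[13] → 0x2D007  P=1,RW=1,US=1,PS=0
  ⇒ phys 0x2D97B  [3 reads]
#2 VA=0x500C0D97B (r,kernel):
  TLB hit vpn=0x500C0D → PA=0x2D97B
#3 VA=0x3806061BB (r,kernel):
  L0 @0x1C[14] → 0x31007  P=1,RW=1,US=1,PS=0
  L1 @0x31[3] → 0x33007  P=1,RW=1,US=1,PS=0
  L2 @0x33[6] → 0x36007  P=1,RW=1,US=1,PS=0
  ⇒ phys 0x361BB  [3 reads]
#4 VA=0x603E088DE (r,kernel):
  L0 @0x1C[24] → 0x39007  P=1,RW=1,US=1,PS=0
  L1 @0x39[31] → 0x3A007  P=1,RW=1,US=1,PS=0
  L2 @0x3A[8] → 0x3E007  P=1,RW=1,US=1,PS=0
  ⇒ phys 0x3E8DE  [3 reads]

Access #1 PA: 0x2D97B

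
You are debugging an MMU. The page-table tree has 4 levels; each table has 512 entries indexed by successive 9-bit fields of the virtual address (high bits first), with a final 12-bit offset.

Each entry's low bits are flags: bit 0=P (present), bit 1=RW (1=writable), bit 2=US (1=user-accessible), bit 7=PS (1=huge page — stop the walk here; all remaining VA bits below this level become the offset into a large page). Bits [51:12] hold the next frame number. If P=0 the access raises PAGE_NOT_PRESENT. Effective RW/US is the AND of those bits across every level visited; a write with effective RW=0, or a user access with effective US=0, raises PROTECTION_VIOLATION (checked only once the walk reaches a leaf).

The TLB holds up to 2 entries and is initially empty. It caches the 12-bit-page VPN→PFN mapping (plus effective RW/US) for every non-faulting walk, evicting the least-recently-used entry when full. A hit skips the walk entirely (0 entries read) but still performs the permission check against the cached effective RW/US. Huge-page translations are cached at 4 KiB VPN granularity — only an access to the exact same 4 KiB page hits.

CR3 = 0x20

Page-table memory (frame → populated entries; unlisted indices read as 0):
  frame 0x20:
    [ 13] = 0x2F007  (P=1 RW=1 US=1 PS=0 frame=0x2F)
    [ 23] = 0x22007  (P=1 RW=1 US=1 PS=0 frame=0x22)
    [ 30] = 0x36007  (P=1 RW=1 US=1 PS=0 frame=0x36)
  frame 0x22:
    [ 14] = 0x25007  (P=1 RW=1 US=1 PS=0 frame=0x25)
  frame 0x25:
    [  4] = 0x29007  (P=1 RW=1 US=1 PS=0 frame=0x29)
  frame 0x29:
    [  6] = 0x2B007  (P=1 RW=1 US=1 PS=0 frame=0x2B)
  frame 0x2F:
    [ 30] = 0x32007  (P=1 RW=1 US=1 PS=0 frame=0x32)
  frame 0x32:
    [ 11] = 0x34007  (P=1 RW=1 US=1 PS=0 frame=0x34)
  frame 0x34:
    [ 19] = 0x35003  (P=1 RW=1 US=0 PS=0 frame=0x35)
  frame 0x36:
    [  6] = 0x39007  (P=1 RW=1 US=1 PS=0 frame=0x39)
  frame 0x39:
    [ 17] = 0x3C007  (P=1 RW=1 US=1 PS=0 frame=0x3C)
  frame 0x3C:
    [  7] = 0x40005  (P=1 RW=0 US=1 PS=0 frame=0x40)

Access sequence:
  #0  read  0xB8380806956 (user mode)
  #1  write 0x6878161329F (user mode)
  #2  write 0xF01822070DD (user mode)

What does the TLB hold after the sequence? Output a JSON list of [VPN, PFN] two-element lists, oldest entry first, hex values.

Per-access translation:
#0 VA=0xB8380806956 (r,user):
  L0 @0x20[23] → 0x22007  P=1,RW=1,US=1,PS=0
  L1 @0x22[14] → 0x25007  P=1,RW=1,US=1,PS=0
  L2 @0x25[4] → 0x29007  P=1,RW=1,US=1,PS=0
  L3 @0x29[6] → 0x2B007  P=1,RW=1,US=1,PS=0
  ⇒ phys 0x2B956  [4 reads]
#1 VA=0x6878161329F (w,user):
  L0 @0x20[13] → 0x2F007  P=1,RW=1,US=1,PS=0
  L1 @0x2F[30] → 0x32007  P=1,RW=1,US=1,PS=0
  L2 @0x32[11] → 0x34007  P=1,RW=1,US=1,PS=0
  L3 @0x34[19] → 0x35003  P=1,RW=1,US=0,PS=0
  ✗ PROTECTION_VIOLATION  [4 reads]
#2 VA=0xF01822070DD (w,user):
  L0 @0x20[30] → 0x36007  P=1,RW=1,US=1,PS=0
  L1 @0x36[6] → 0x39007  P=1,RW=1,US=1,PS=0
  L2 @0x39[17] → 0x3C007  P=1,RW=1,US=1,PS=0
  L3 @0x3C[7] → 0x40005  P=1,RW=0,US=1,PS=0
  ✗ PROTECTION_VIOLATION  [4 reads]

TLB: [["0xB8380806", "0x2B"]]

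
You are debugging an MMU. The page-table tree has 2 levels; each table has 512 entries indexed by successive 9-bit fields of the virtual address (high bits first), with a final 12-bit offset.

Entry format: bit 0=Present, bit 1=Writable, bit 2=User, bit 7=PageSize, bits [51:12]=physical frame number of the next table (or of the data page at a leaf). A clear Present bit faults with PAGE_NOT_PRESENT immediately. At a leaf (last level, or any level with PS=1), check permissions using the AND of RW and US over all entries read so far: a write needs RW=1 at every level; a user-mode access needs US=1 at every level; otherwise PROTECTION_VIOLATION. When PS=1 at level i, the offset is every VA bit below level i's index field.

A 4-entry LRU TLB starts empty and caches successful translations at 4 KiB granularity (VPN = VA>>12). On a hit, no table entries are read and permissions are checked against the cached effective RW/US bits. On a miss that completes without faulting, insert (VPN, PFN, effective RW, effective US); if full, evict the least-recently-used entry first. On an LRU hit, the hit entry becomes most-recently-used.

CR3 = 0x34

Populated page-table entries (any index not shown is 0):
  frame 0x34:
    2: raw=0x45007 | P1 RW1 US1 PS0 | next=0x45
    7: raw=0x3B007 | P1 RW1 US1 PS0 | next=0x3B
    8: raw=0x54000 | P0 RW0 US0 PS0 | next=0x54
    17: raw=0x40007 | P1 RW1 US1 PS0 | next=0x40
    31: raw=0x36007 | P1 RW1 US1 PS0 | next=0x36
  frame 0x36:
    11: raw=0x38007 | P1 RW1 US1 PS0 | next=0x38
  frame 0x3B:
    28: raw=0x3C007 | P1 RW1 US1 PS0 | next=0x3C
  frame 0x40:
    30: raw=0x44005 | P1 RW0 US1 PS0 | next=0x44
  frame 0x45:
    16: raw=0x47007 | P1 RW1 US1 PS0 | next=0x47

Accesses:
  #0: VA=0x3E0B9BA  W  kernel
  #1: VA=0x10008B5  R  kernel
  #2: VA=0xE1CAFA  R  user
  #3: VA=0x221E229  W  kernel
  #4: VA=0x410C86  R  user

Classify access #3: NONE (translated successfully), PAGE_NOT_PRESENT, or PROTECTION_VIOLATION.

Trace:
#0 VA=0x3E0B9BA (w,kernel):
  [0] read 0x34 idx=31: raw=0x36007 flags P=1 W=1 U=1 S=0
  [1] read 0x36 idx=11: raw=0x38007 flags P=1 W=1 U=1 S=0
  ⇒ phys 0x389BA  [2 reads]
#1 VA=0x10008B5 (r,kernel):
  [0] read 0x34 idx=8: raw=0x54000 flags P=0 W=0 U=0 S=0
  ⇒ fault: PAGE_NOT_PRESENT  — 1 lookups
#2 VA=0xE1CAFA (r,user):
  [0] read 0x34 idx=7: raw=0x3B007 flags P=1 W=1 U=1 S=0
  [1] read 0x3B idx=28: raw=0x3C007 flags P=1 W=1 U=1 S=0
  ⇒ phys 0x3CAFA  [2 reads]
#3 VA=0x221E229 (w,kernel):
  [0] read 0x34 idx=17: raw=0x40007 flags P=1 W=1 U=1 S=0
  [1] read 0x40 idx=30: raw=0x44005 flags P=1 W=0 U=1 S=0
  ⇒ fault: PROTECTION_VIOLATION  — 2 lookups
#4 VA=0x410C86 (r,user):
  [0] read 0x34 idx=2: raw=0x45007 flags P=1 W=1 U=1 S=0
  [1] read 0x45 idx=16: raw=0x47007 flags P=1 W=1 U=1 S=0
  ⇒ phys 0x47C86  [2 reads]

Access #3 fault: PROTECTION_VIOLATION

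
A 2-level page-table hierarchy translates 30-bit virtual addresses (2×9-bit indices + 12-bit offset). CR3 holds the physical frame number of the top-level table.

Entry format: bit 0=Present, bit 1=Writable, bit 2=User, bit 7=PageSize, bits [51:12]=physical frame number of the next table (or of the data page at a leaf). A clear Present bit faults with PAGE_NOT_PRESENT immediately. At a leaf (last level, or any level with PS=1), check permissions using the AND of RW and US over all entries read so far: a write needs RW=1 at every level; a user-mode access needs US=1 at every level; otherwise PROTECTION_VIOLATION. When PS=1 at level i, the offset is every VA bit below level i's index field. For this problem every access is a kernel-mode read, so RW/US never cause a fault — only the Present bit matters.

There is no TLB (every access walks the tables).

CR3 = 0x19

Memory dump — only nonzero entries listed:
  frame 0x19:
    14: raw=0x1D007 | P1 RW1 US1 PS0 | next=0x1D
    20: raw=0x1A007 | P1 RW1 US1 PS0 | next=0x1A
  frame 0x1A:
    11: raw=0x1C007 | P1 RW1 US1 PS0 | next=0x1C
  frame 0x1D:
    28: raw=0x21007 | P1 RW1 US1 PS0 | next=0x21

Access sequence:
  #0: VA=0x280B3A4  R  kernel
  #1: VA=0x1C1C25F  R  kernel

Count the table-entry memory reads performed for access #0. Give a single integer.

Walk each access:
#0 VA=0x280B3A4 (r,kernel):
  [0] read 0x19 idx=20: raw=0x1A007 flags P=1 W=1 U=1 S=0
  [1] read 0x1A idx=11: raw=0x1C007 flags P=1 W=1 U=1 S=0
  ⇒ phys 0x1C3A4  [2 reads]
#1 VA=0x1C1C25F (r,kernel):
  [0] read 0x19 idx=14: raw=0x1D007 flags P=1 W=1 U=1 S=0
  [1] read 0x1D idx=28: raw=0x21007 flags P=1 W=1 U=1 S=0
  ⇒ phys 0x2125F  [2 reads]

Entries read for #0: 2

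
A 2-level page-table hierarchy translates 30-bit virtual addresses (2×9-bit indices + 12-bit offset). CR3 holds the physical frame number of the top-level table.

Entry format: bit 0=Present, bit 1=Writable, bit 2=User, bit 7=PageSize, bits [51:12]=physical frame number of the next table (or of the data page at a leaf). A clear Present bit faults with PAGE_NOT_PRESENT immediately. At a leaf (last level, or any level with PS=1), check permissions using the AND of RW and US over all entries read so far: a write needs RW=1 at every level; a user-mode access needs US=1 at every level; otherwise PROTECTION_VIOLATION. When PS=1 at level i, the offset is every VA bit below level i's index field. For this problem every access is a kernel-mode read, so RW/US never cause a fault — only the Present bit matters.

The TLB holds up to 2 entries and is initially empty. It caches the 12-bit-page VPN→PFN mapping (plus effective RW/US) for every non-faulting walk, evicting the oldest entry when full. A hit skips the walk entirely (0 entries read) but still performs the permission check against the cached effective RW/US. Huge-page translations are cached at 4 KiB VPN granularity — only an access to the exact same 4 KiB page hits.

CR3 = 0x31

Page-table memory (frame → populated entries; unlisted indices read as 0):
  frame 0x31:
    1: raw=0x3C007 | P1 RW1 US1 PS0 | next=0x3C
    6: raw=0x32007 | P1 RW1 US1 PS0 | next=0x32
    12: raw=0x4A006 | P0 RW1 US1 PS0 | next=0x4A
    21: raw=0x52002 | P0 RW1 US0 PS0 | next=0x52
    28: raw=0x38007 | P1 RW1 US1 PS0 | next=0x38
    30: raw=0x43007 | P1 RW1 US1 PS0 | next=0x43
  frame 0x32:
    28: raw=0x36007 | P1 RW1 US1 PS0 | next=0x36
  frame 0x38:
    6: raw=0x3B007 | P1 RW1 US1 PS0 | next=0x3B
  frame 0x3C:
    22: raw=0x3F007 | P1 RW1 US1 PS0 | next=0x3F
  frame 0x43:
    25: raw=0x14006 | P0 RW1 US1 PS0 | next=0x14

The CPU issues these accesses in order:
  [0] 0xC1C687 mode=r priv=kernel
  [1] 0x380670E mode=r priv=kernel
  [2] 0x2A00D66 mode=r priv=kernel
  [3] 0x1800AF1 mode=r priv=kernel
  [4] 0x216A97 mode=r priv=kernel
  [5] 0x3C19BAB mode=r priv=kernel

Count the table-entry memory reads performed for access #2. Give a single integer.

Per-access translation:
#0 VA=0xC1C687 (r,kernel):
  L0: frame=0x31 idx=6 entry=0x32007 [P=1 RW=1 US=1 PS=0]
  L1: frame=0x32 idx=28 entry=0x36007 [P=1 RW=1 US=1 PS=0]
  → PA=0x36687  (2 entries read)
#1 VA=0x380670E (r,kernel):
  L0: frame=0x31 idx=28 entry=0x38007 [P=1 RW=1 US=1 PS=0]
  L1: frame=0x38 idx=6 entry=0x3B007 [P=1 RW=1 US=1 PS=0]
  → PA=0x3B70E  (2 entries read)
#2 VA=0x2A00D66 (r,kernel):
  L0: frame=0x31 idx=21 entry=0x52002 [P=0 RW=1 US=0 PS=0]
  ⇒ fault: PAGE_NOT_PRESENT  — 1 lookups
#3 VA=0x1800AF1 (r,kernel):
  L0: frame=0x31 idx=12 entry=0x4A006 [P=0 RW=1 US=1 PS=0]
  ⇒ fault: PAGE_NOT_PRESENT  — 1 lookups
#4 VA=0x216A97 (r,kernel):
  L0: frame=0x31 idx=1 entry=0x3C007 [P=1 RW=1 US=1 PS=0]
  L1: frame=0x3C idx=22 entry=0x3F007 [P=1 RW=1 US=1 PS=0]
  → PA=0x3FA97  (2 entries read)
#5 VA=0x3C19BAB (r,kernel):
  L0: frame=0x31 idx=30 entry=0x43007 [P=1 RW=1 US=1 PS=0]
  L1: frame=0x43 idx=25 entry=0x14006 [P=0 RW=1 US=1 PS=0]
  ⇒ fault: PAGE_NOT_PRESENT  — 2 lookups

Entries read for #2: 1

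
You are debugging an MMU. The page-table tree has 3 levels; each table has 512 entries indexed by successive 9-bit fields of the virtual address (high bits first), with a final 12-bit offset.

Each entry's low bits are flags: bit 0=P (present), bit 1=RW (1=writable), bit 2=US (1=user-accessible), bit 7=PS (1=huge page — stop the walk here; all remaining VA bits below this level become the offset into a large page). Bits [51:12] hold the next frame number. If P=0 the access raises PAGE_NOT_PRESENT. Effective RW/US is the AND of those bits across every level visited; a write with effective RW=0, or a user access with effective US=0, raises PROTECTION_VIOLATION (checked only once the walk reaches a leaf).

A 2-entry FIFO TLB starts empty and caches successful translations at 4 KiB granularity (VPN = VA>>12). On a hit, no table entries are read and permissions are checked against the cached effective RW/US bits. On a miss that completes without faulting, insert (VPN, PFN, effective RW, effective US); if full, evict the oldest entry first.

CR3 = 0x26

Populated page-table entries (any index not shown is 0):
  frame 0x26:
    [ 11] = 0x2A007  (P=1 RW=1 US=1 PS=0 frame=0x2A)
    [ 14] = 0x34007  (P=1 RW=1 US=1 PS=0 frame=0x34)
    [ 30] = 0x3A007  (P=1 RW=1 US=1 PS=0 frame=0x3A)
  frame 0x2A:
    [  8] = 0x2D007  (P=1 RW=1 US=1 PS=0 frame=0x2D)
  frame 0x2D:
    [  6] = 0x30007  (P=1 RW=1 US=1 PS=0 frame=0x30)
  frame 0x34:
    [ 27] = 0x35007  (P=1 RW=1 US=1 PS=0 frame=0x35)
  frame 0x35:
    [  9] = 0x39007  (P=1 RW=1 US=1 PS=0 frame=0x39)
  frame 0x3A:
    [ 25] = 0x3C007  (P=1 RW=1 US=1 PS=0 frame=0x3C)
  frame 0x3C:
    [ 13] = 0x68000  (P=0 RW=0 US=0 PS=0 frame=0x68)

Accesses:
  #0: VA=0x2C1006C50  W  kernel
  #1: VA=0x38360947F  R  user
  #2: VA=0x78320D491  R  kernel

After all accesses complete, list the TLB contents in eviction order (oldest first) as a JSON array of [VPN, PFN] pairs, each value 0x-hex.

Trace:
#0 VA=0x2C1006C50 (w,kernel):
  lvl0: tbl 0x26, slot 11 ⇒ 0x2A007 (P1/RW1/US1/PS0)
  lvl1: tbl 0x2A, slot 8 ⇒ 0x2D007 (P1/RW1/US1/PS0)
  lvl2: tbl 0x2D, slot 6 ⇒ 0x30007 (P1/RW1/US1/PS0)
  ✓ 0x30C50  — 3 lookups
#1 VA=0x38360947F (r,user):
  lvl0: tbl 0x26, slot 14 ⇒ 0x34007 (P1/RW1/US1/PS0)
  lvl1: tbl 0x34, slot 27 ⇒ 0x35007 (P1/RW1/US1/PS0)
  lvl2: tbl 0x35, slot 9 ⇒ 0x39007 (P1/RW1/US1/PS0)
  ✓ 0x3947F  — 3 lookups
#2 VA=0x78320D491 (r,kernel):
  lvl0: tbl 0x26, slot 30 ⇒ 0x3A007 (P1/RW1/US1/PS0)
  lvl1: tbl 0x3A, slot 25 ⇒ 0x3C007 (P1/RW1/US1/PS0)
  lvl2: tbl 0x3C, slot 13 ⇒ 0x68000 (P0/RW0/US0/PS0)
  → PAGE_NOT_PRESENT  (3 entries read)

TLB: [["0x2C1006", "0x30"], ["0x383609", "0x39"]]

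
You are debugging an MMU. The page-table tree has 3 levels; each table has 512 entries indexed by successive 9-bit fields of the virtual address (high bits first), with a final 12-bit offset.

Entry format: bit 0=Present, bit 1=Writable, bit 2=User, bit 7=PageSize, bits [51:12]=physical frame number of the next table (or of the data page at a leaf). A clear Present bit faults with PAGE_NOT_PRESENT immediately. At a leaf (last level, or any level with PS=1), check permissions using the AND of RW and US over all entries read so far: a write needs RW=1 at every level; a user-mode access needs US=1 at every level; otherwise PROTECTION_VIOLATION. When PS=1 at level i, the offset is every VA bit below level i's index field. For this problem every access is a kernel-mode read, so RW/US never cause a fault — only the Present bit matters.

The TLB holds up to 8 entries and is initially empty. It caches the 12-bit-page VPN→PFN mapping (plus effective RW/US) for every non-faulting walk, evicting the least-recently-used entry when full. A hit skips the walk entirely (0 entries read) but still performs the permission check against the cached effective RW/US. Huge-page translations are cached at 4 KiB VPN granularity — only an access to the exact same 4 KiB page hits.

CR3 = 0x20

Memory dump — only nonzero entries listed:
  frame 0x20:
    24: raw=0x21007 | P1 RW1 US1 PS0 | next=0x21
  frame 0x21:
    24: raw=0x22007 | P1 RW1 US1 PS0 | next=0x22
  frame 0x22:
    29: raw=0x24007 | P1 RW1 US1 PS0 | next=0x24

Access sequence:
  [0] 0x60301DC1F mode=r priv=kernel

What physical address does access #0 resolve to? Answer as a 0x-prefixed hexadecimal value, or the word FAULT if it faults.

Walk each access:
#0 VA=0x60301DC1F (r,kernel):
  L0 @0x20[24] → 0x21007  P=1,RW=1,US=1,PS=0
  L1 @0x21[24] → 0x22007  P=1,RW=1,US=1,PS=0
  L2 @0x22[29] → 0x24007  P=1,RW=1,US=1,PS=0
  ✓ 0x24C1F  — 3 lookups

Access #0 PA: 0x24C1F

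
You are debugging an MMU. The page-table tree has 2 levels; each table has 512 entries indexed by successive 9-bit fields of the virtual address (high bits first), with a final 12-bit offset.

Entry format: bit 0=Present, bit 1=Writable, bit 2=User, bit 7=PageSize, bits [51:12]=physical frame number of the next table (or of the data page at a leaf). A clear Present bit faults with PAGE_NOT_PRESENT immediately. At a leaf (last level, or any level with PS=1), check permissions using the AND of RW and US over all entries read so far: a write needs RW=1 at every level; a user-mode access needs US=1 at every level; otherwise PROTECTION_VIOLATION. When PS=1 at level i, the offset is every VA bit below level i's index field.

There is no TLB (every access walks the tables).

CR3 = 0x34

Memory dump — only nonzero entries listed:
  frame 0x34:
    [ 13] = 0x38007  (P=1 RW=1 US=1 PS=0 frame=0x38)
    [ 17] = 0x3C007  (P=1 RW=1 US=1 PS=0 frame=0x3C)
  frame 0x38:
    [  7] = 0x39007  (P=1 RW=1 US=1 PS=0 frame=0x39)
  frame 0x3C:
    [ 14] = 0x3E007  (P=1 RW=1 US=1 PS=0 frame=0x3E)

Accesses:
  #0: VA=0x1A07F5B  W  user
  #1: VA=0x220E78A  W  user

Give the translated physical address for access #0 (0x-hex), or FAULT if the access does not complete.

Trace:
#0 VA=0x1A07F5B (w,user):
  L0 @0x34[13] → 0x38007  P=1,RW=1,US=1,PS=0
  L1 @0x38[7] → 0x39007  P=1,RW=1,US=1,PS=0
  ✓ 0x39F5B  — 2 lookups
#1 VA=0x220E78A (w,user):
  L0 @0x34[17] → 0x3C007  P=1,RW=1,US=1,PS=0
  L1 @0x3C[14] → 0x3E007  P=1,RW=1,US=1,PS=0
  ✓ 0x3E78A  — 2 lookups

Access #0 PA: 0x39F5B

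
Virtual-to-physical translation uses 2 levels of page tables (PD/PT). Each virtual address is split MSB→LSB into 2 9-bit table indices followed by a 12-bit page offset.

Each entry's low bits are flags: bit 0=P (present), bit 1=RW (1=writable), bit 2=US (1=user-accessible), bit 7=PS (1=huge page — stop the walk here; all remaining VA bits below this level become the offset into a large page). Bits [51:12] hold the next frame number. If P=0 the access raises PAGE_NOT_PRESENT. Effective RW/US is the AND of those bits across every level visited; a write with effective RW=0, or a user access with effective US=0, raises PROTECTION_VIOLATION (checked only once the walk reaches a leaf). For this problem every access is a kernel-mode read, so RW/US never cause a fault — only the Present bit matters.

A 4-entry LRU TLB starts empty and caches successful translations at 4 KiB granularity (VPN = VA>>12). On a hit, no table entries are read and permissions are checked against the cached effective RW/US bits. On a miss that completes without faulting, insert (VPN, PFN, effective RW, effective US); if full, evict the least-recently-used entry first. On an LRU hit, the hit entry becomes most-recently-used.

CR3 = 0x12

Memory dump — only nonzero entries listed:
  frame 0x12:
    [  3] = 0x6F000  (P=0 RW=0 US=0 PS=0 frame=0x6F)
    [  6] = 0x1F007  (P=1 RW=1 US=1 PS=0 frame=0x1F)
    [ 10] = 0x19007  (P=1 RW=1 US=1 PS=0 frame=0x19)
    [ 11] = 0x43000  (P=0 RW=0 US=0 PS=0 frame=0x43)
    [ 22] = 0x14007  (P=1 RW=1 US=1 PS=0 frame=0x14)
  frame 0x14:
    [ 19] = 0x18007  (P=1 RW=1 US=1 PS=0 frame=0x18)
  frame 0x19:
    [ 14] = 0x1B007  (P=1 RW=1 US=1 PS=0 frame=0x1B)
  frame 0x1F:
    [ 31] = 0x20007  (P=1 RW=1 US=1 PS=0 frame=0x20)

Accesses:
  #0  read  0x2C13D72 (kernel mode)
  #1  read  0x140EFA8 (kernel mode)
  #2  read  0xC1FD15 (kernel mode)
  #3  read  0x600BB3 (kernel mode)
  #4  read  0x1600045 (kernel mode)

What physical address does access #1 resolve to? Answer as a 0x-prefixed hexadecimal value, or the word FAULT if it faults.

Per-access translation:
#0 VA=0x2C13D72 (r,kernel):
  [0] read 0x12 idx=22: raw=0x14007 flags P=1 W=1 U=1 S=0
  [1] read 0x14 idx=19: raw=0x18007 flags P=1 W=1 U=1 S=0
  ✓ 0x18D72  — 2 lookups
#1 VA=0x140EFA8 (r,kernel):
  [0] read 0x12 idx=10: raw=0x19007 flags P=1 W=1 U=1 S=0
  [1] read 0x19 idx=14: raw=0x1B007 flags P=1 W=1 U=1 S=0
  ✓ 0x1BFA8  — 2 lookups
#2 VA=0xC1FD15 (r,kernel):
  [0] read 0x12 idx=6: raw=0x1F007 flags P=1 W=1 U=1 S=0
  [1] read 0x1F idx=31: raw=0x20007 flags P=1 W=1 U=1 S=0
  ✓ 0x20D15  — 2 lookups
#3 VA=0x600BB3 (r,kernel):
  [0] read 0x12 idx=3: raw=0x6F000 flags P=0 W=0 U=0 S=0
  ⇒ fault: PAGE_NOT_PRESENT  — 1 lookups
#4 VA=0x1600045 (r,kernel):
  [0] read 0x12 idx=11: raw=0x43000 flags P=0 W=0 U=0 S=0
  ⇒ fault: PAGE_NOT_PRESENT  — 1 lookups

Access #1 PA: 0x1BFA8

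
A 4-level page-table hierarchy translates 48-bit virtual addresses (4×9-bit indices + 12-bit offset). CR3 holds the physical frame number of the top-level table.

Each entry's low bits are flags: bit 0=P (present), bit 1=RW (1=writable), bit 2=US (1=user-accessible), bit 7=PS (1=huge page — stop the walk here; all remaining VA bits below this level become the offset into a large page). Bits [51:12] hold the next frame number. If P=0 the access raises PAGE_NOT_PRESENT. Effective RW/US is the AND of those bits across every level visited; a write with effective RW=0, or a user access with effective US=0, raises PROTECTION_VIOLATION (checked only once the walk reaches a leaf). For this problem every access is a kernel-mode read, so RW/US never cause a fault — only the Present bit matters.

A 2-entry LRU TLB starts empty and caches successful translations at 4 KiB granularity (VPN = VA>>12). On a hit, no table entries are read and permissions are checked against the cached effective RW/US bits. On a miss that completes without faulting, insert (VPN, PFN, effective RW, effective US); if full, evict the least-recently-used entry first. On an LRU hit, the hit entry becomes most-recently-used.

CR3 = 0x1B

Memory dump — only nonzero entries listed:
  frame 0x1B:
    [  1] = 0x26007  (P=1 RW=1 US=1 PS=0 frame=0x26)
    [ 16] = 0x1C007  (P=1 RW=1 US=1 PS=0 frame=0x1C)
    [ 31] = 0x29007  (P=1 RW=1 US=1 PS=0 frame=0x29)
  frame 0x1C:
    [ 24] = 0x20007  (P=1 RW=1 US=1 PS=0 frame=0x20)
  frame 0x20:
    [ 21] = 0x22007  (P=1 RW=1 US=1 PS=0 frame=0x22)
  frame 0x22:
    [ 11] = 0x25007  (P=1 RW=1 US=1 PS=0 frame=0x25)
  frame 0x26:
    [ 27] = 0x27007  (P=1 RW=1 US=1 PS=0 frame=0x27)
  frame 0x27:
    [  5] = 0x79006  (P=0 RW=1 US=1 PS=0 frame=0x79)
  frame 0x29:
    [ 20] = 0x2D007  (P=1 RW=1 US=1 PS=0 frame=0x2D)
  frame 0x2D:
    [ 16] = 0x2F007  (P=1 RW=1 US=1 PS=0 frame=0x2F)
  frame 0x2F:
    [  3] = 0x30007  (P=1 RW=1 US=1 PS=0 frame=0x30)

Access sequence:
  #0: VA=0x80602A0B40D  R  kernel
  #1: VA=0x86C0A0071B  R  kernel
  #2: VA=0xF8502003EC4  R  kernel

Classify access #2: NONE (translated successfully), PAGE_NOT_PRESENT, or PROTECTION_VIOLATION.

Walk each access:
#0 VA=0x80602A0B40D (r,kernel):
  lvl0: tbl 0x1B, slot 16 ⇒ 0x1C007 (P1/RW1/US1/PS0)
  lvl1: tbl 0x1C, slot 24 ⇒ 0x20007 (P1/RW1/US1/PS0)
  lvl2: tbl 0x20, slot 21 ⇒ 0x22007 (P1/RW1/US1/PS0)
  lvl3: tbl 0x22, slot 11 ⇒ 0x25007 (P1/RW1/US1/PS0)
  ⇒ phys 0x2540D  [4 reads]
#1 VA=0x86C0A0071B (r,kernel):
  lvl0: tbl 0x1B, slot 1 ⇒ 0x26007 (P1/RW1/US1/PS0)
  lvl1: tbl 0x26, slot 27 ⇒ 0x27007 (P1/RW1/US1/PS0)
  lvl2: tbl 0x27, slot 5 ⇒ 0x79006 (P0/RW1/US1/PS0)
  ✗ PAGE_NOT_PRESENT  [3 reads]
#2 VA=0xF8502003EC4 (r,kernel):
  lvl0: tbl 0x1B, slot 31 ⇒ 0x29007 (P1/RW1/US1/PS0)
  lvl1: tbl 0x29, slot 20 ⇒ 0x2D007 (P1/RW1/US1/PS0)
  lvl2: tbl 0x2D, slot 16 ⇒ 0x2F007 (P1/RW1/US1/PS0)
  lvl3: tbl 0x2F, slot 3 ⇒ 0x30007 (P1/RW1/US1/PS0)
  ⇒ phys 0x30EC4  [4 reads]

Access #2 fault: NONE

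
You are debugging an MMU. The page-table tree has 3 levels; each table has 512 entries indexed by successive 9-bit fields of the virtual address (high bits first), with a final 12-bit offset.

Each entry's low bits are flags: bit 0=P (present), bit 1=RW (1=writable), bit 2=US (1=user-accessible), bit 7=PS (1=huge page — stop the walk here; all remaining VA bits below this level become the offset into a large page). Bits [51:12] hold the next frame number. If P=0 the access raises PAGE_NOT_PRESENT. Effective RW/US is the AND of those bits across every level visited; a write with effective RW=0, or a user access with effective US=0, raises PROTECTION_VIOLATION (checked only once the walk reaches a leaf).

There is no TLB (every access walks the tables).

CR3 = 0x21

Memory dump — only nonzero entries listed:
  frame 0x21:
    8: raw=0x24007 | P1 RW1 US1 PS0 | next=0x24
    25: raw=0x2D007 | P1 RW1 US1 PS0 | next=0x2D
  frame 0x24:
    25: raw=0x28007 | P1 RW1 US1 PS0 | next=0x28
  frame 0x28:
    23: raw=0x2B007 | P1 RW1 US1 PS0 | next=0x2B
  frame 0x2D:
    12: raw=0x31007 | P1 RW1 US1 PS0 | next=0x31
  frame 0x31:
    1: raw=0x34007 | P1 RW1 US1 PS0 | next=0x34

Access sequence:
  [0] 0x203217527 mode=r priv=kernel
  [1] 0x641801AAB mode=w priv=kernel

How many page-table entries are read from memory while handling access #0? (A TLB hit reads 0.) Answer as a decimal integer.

Per-access translation:
#0 VA=0x203217527 (r,kernel):
  L0: frame=0x21 idx=8 entry=0x24007 [P=1 RW=1 US=1 PS=0]
  L1: frame=0x24 idx=25 entry=0x28007 [P=1 RW=1 US=1 PS=0]
  L2: frame=0x28 idx=23 entry=0x2B007 [P=1 RW=1 US=1 PS=0]
  → PA=0x2B527  (3 entries read)
#1 VA=0x641801AAB (w,kernel):
  L0: frame=0x21 idx=25 entry=0x2D007 [P=1 RW=1 US=1 PS=0]
  L1: frame=0x2D idx=12 entry=0x31007 [P=1 RW=1 US=1 PS=0]
  L2: frame=0x31 idx=1 entry=0x34007 [P=1 RW=1 US=1 PS=0]
  → PA=0x34AAB  (3 entries read)

Entries read for #0: 3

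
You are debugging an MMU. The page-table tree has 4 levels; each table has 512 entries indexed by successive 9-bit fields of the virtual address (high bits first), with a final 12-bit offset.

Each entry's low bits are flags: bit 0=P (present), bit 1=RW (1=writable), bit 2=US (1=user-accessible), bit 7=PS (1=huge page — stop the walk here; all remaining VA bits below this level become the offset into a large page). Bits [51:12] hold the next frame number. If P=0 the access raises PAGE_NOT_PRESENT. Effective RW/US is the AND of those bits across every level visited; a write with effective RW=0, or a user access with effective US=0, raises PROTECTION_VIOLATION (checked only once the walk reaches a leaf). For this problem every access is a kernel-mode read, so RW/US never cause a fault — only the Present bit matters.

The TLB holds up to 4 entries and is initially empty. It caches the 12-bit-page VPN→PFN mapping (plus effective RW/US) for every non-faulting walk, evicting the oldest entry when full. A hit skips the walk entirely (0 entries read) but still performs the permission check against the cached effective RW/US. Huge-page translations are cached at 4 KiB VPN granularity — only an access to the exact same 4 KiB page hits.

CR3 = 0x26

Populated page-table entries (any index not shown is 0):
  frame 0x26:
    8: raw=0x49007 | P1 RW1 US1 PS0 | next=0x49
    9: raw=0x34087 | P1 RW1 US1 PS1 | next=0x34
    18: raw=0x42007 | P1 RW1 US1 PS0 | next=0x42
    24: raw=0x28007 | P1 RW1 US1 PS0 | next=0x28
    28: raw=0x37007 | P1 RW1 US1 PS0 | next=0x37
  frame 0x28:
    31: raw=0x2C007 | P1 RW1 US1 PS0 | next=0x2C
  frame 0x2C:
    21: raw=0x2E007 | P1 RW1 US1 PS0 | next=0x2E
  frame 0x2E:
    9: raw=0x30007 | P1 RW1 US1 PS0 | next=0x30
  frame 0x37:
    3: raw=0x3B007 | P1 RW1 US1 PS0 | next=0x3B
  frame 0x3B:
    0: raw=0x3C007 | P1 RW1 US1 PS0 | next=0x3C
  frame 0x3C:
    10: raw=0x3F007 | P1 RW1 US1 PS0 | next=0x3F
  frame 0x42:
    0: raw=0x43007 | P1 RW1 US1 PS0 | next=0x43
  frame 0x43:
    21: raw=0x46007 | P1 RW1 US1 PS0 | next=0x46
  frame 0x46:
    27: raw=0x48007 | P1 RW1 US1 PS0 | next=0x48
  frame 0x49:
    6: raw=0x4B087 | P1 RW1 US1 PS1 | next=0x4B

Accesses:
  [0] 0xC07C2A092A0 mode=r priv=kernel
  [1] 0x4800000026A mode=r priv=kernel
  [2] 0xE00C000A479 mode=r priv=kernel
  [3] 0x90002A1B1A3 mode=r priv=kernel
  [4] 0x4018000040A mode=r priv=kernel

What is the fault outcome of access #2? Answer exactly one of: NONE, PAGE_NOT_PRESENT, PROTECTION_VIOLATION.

Walk each access:
#0 VA=0xC07C2A092A0 (r,kernel):
  L0 @0x26[24] → 0x28007  P=1,RW=1,US=1,PS=0
  L1 @0x28[31] → 0x2C007  P=1,RW=1,US=1,PS=0
  L2 @0x2C[21] → 0x2E007  P=1,RW=1,US=1,PS=0
  L3 @0x2E[9] → 0x30007  P=1,RW=1,US=1,PS=0
  → PA=0x302A0  (4 entries read)
#1 VA=0x4800000026A (r,kernel):
  L0 @0x26[9] → 0x34087  P=1,RW=1,US=1,PS=1
  → PA=0x3426A (huge @L0)  (1 entries read)
#2 VA=0xE00C000A479 (r,kernel):
  L0 @0x26[28] → 0x37007  P=1,RW=1,US=1,PS=0
  L1 @0x37[3] → 0x3B007  P=1,RW=1,US=1,PS=0
  L2 @0x3B[0] → 0x3C007  P=1,RW=1,US=1,PS=0
  L3 @0x3C[10] → 0x3F007  P=1,RW=1,US=1,PS=0
  → PA=0x3F479  (4 entries read)
#3 VA=0x90002A1B1A3 (r,kernel):
  L0 @0x26[18] → 0x42007  P=1,RW=1,US=1,PS=0
  L1 @0x42[0] → 0x43007  P=1,RW=1,US=1,PS=0
  L2 @0x43[21] → 0x46007  P=1,RW=1,US=1,PS=0
  L3 @0x46[27] → 0x48007  P=1,RW=1,US=1,PS=0
  → PA=0x481A3  (4 entries read)
#4 VA=0x4018000040A (r,kernel):
  L0 @0x26[8] → 0x49007  P=1,RW=1,US=1,PS=0
  L1 @0x49[6] → 0x4B087  P=1,RW=1,US=1,PS=1
  → PA=0x4B40A (huge @L1)  (2 entries read)

Access #2 fault: NONE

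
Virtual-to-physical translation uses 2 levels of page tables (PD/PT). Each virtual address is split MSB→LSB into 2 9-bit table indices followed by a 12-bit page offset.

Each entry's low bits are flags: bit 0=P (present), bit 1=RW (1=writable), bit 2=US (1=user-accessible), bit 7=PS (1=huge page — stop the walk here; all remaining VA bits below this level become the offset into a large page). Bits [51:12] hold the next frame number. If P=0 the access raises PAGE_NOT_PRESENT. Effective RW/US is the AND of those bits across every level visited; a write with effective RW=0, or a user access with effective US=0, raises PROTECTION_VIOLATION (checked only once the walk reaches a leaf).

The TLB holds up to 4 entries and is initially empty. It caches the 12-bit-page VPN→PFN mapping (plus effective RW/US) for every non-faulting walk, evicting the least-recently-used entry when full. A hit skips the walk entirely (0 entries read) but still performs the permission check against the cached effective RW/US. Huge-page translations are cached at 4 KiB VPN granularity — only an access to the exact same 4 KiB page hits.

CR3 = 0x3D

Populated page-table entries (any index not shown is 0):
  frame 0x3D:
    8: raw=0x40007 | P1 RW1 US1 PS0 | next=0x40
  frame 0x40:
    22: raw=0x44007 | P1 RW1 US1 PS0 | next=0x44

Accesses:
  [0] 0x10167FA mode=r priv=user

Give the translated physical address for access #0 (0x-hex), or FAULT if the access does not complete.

Per-access translation:
#0 VA=0x10167FA (r,user):
  L0: frame=0x3D idx=8 entry=0x40007 [P=1 RW=1 US=1 PS=0]
  L1: frame=0x40 idx=22 entry=0x44007 [P=1 RW=1 US=1 PS=0]
  ⇒ phys 0x447FA  [2 reads]

Access #0 PA: 0x447FA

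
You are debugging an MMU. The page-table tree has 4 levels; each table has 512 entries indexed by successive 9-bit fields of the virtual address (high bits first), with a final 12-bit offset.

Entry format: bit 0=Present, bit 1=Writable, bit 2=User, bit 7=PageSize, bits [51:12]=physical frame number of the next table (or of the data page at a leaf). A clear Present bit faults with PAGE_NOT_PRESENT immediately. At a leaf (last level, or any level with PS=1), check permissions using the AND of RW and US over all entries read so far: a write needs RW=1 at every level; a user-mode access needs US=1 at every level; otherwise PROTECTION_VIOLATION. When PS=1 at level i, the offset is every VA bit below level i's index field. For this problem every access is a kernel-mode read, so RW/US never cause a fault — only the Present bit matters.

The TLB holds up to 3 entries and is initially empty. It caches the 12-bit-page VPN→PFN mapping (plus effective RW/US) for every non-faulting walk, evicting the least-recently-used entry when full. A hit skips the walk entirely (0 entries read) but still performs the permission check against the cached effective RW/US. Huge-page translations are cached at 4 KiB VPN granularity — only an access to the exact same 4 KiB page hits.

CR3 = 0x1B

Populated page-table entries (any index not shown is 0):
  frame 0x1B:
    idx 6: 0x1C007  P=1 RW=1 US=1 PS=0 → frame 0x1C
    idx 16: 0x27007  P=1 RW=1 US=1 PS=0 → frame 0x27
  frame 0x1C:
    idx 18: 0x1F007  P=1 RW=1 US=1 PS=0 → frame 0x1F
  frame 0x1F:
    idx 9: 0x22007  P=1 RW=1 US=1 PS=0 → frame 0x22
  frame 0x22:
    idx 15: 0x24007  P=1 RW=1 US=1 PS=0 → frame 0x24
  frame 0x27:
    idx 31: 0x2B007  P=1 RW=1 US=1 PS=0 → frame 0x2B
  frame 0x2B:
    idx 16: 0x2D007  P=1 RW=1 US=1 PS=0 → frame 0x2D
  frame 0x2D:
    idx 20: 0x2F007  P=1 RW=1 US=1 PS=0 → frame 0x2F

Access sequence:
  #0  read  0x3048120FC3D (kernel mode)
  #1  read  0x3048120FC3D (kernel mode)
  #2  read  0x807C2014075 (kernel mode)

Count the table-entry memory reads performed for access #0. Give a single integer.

Trace:
#0 VA=0x3048120FC3D (r,kernel):
  L0 @0x1B[6] → 0x1C007  P=1,RW=1,US=1,PS=0
  L1 @0x1C[18] → 0x1F007  P=1,RW=1,US=1,PS=0
  L2 @0x1F[9] → 0x22007  P=1,RW=1,US=1,PS=0
  L3 @0x22[15] → 0x24007  P=1,RW=1,US=1,PS=0
  ✓ 0x24C3D  — 4 lookups
#1 VA=0x3048120FC3D (r,kernel):
  TLB hit vpn=0x3048120F → PA=0x24C3D
#2 VA=0x807C2014075 (r,kernel):
  L0 @0x1B[16] → 0x27007  P=1,RW=1,US=1,PS=0
  L1 @0x27[31] → 0x2B007  P=1,RW=1,US=1,PS=0
  L2 @0x2B[16] → 0x2D007  P=1,RW=1,US=1,PS=0
  L3 @0x2D[20] → 0x2F007  P=1,RW=1,US=1,PS=0
  ✓ 0x2F075  — 4 lookups

Entries read for #0: 4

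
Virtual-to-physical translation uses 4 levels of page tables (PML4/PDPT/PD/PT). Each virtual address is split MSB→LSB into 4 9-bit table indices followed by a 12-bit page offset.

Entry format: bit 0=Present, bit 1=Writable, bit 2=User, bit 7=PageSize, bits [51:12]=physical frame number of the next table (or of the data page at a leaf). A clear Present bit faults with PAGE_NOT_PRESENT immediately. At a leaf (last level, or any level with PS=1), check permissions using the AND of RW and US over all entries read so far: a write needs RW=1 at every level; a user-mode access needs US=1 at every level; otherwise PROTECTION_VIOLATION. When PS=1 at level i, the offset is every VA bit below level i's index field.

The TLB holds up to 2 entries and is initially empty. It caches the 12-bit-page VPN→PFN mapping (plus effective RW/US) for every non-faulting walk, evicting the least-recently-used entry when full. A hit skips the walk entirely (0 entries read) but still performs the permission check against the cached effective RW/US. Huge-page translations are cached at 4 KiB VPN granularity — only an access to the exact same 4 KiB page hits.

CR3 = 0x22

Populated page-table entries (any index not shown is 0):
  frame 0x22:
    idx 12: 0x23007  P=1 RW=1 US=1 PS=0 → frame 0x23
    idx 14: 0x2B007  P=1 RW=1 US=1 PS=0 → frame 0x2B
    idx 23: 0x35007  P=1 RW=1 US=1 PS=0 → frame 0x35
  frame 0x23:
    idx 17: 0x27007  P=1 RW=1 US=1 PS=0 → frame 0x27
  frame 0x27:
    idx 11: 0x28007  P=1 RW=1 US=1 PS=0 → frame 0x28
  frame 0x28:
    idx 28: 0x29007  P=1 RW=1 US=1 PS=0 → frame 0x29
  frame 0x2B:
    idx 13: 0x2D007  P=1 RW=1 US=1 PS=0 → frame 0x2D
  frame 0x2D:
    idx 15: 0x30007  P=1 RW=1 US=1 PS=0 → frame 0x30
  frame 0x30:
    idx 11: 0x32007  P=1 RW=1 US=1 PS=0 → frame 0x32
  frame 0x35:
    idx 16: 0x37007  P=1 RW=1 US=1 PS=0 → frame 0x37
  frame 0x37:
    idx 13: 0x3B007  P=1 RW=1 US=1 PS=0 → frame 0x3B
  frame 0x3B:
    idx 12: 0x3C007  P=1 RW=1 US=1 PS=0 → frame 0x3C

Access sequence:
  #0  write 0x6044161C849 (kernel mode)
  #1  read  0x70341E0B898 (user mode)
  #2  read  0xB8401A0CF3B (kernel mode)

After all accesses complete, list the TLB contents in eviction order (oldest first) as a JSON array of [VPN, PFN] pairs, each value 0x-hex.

Trace:
#0 VA=0x6044161C849 (w,kernel):
  L0: frame=0x22 idx=12 entry=0x23007 [P=1 RW=1 US=1 PS=0]
  L1: frame=0x23 idx=17 entry=0x27007 [P=1 RW=1 US=1 PS=0]
  L2: frame=0x27 idx=11 entry=0x28007 [P=1 RW=1 US=1 PS=0]
  L3: frame=0x28 idx=28 entry=0x29007 [P=1 RW=1 US=1 PS=0]
  ⇒ phys 0x29849  [4 reads]
#1 VA=0x70341E0B898 (r,user):
  L0: frame=0x22 idx=14 entry=0x2B007 [P=1 RW=1 US=1 PS=0]
  L1: frame=0x2B idx=13 entry=0x2D007 [P=1 RW=1 US=1 PS=0]
  L2: frame=0x2D idx=15 entry=0x30007 [P=1 RW=1 US=1 PS=0]
  L3: frame=0x30 idx=11 entry=0x32007 [P=1 RW=1 US=1 PS=0]
  ⇒ phys 0x32898  [4 reads]
#2 VA=0xB8401A0CF3B (r,kernel):
  L0: frame=0x22 idx=23 entry=0x35007 [P=1 RW=1 US=1 PS=0]
  L1: frame=0x35 idx=16 entry=0x37007 [P=1 RW=1 US=1 PS=0]
  L2: frame=0x37 idx=13 entry=0x3B007 [P=1 RW=1 US=1 PS=0]
  L3: frame=0x3B idx=12 entry=0x3C007 [P=1 RW=1 US=1 PS=0]
  ⇒ phys 0x3CF3B  [4 reads]

TLB: [["0x70341E0B", "0x32"], ["0xB8401A0C", "0x3C"]]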